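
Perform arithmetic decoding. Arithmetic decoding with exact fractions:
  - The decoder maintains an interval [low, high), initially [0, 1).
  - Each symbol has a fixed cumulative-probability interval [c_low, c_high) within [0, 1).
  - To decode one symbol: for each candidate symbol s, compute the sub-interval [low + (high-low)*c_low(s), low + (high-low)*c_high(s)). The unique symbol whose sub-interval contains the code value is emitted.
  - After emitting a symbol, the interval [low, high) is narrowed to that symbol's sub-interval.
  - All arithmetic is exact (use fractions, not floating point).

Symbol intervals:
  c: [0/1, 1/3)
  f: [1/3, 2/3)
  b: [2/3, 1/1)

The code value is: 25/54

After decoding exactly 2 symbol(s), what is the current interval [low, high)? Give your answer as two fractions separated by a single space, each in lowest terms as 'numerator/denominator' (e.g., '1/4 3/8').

Step 1: interval [0/1, 1/1), width = 1/1 - 0/1 = 1/1
  'c': [0/1 + 1/1*0/1, 0/1 + 1/1*1/3) = [0/1, 1/3)
  'f': [0/1 + 1/1*1/3, 0/1 + 1/1*2/3) = [1/3, 2/3) <- contains code 25/54
  'b': [0/1 + 1/1*2/3, 0/1 + 1/1*1/1) = [2/3, 1/1)
  emit 'f', narrow to [1/3, 2/3)
Step 2: interval [1/3, 2/3), width = 2/3 - 1/3 = 1/3
  'c': [1/3 + 1/3*0/1, 1/3 + 1/3*1/3) = [1/3, 4/9)
  'f': [1/3 + 1/3*1/3, 1/3 + 1/3*2/3) = [4/9, 5/9) <- contains code 25/54
  'b': [1/3 + 1/3*2/3, 1/3 + 1/3*1/1) = [5/9, 2/3)
  emit 'f', narrow to [4/9, 5/9)

Answer: 4/9 5/9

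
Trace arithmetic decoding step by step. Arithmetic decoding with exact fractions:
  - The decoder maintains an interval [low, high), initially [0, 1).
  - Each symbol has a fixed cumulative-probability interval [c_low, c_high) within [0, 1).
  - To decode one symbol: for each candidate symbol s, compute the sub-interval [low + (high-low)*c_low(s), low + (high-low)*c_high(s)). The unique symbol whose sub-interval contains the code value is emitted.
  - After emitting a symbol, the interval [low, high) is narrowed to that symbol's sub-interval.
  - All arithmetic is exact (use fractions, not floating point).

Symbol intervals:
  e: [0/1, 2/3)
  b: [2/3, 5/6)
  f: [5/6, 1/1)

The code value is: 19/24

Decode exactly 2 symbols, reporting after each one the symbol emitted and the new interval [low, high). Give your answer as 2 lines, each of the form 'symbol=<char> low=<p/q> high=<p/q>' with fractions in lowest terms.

Step 1: interval [0/1, 1/1), width = 1/1 - 0/1 = 1/1
  'e': [0/1 + 1/1*0/1, 0/1 + 1/1*2/3) = [0/1, 2/3)
  'b': [0/1 + 1/1*2/3, 0/1 + 1/1*5/6) = [2/3, 5/6) <- contains code 19/24
  'f': [0/1 + 1/1*5/6, 0/1 + 1/1*1/1) = [5/6, 1/1)
  emit 'b', narrow to [2/3, 5/6)
Step 2: interval [2/3, 5/6), width = 5/6 - 2/3 = 1/6
  'e': [2/3 + 1/6*0/1, 2/3 + 1/6*2/3) = [2/3, 7/9)
  'b': [2/3 + 1/6*2/3, 2/3 + 1/6*5/6) = [7/9, 29/36) <- contains code 19/24
  'f': [2/3 + 1/6*5/6, 2/3 + 1/6*1/1) = [29/36, 5/6)
  emit 'b', narrow to [7/9, 29/36)

Answer: symbol=b low=2/3 high=5/6
symbol=b low=7/9 high=29/36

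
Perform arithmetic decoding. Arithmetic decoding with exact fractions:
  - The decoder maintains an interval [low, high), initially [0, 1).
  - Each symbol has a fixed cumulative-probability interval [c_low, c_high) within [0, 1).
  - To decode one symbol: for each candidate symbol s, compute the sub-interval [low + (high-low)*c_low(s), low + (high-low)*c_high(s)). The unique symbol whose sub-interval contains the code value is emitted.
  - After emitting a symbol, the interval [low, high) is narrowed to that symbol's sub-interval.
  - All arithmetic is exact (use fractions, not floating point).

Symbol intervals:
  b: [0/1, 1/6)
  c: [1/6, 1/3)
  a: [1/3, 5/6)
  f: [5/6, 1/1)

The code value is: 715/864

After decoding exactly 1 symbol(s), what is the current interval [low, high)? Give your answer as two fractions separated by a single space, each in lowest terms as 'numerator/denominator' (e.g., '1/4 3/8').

Step 1: interval [0/1, 1/1), width = 1/1 - 0/1 = 1/1
  'b': [0/1 + 1/1*0/1, 0/1 + 1/1*1/6) = [0/1, 1/6)
  'c': [0/1 + 1/1*1/6, 0/1 + 1/1*1/3) = [1/6, 1/3)
  'a': [0/1 + 1/1*1/3, 0/1 + 1/1*5/6) = [1/3, 5/6) <- contains code 715/864
  'f': [0/1 + 1/1*5/6, 0/1 + 1/1*1/1) = [5/6, 1/1)
  emit 'a', narrow to [1/3, 5/6)

Answer: 1/3 5/6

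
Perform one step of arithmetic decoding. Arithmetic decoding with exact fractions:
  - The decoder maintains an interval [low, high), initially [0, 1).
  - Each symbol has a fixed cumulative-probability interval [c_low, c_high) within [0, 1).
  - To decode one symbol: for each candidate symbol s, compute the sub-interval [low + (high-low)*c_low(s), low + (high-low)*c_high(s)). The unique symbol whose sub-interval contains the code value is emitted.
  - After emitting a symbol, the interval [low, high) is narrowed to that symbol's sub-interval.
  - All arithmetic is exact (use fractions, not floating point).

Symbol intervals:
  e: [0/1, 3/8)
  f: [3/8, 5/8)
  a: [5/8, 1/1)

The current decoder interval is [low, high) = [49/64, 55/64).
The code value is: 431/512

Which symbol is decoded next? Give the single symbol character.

Interval width = high − low = 55/64 − 49/64 = 3/32
Scaled code = (code − low) / width = (431/512 − 49/64) / 3/32 = 13/16
  e: [0/1, 3/8) 
  f: [3/8, 5/8) 
  a: [5/8, 1/1) ← scaled code falls here ✓

Answer: a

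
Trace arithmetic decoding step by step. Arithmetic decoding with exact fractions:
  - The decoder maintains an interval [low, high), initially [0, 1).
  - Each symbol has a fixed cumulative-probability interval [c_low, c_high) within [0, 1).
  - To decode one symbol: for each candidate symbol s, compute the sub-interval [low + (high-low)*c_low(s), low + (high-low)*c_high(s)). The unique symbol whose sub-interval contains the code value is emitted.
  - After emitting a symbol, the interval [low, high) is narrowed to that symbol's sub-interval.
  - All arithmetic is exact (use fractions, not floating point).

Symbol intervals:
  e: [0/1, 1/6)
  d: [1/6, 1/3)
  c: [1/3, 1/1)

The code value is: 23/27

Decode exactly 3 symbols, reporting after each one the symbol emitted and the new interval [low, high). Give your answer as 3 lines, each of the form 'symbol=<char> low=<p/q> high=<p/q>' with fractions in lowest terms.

Answer: symbol=c low=1/3 high=1/1
symbol=c low=5/9 high=1/1
symbol=c low=19/27 high=1/1

Derivation:
Step 1: interval [0/1, 1/1), width = 1/1 - 0/1 = 1/1
  'e': [0/1 + 1/1*0/1, 0/1 + 1/1*1/6) = [0/1, 1/6)
  'd': [0/1 + 1/1*1/6, 0/1 + 1/1*1/3) = [1/6, 1/3)
  'c': [0/1 + 1/1*1/3, 0/1 + 1/1*1/1) = [1/3, 1/1) <- contains code 23/27
  emit 'c', narrow to [1/3, 1/1)
Step 2: interval [1/3, 1/1), width = 1/1 - 1/3 = 2/3
  'e': [1/3 + 2/3*0/1, 1/3 + 2/3*1/6) = [1/3, 4/9)
  'd': [1/3 + 2/3*1/6, 1/3 + 2/3*1/3) = [4/9, 5/9)
  'c': [1/3 + 2/3*1/3, 1/3 + 2/3*1/1) = [5/9, 1/1) <- contains code 23/27
  emit 'c', narrow to [5/9, 1/1)
Step 3: interval [5/9, 1/1), width = 1/1 - 5/9 = 4/9
  'e': [5/9 + 4/9*0/1, 5/9 + 4/9*1/6) = [5/9, 17/27)
  'd': [5/9 + 4/9*1/6, 5/9 + 4/9*1/3) = [17/27, 19/27)
  'c': [5/9 + 4/9*1/3, 5/9 + 4/9*1/1) = [19/27, 1/1) <- contains code 23/27
  emit 'c', narrow to [19/27, 1/1)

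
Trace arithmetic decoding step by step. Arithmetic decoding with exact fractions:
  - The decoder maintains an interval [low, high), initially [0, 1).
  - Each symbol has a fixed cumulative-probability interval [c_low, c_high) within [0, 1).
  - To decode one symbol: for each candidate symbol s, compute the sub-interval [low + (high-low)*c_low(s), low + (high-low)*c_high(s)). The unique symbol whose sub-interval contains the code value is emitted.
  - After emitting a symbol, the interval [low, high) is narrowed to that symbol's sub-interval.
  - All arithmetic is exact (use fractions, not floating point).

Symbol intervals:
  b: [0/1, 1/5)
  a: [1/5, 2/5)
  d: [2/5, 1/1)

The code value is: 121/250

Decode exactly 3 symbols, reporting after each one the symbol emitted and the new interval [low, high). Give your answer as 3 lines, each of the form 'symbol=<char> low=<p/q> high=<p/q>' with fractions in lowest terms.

Step 1: interval [0/1, 1/1), width = 1/1 - 0/1 = 1/1
  'b': [0/1 + 1/1*0/1, 0/1 + 1/1*1/5) = [0/1, 1/5)
  'a': [0/1 + 1/1*1/5, 0/1 + 1/1*2/5) = [1/5, 2/5)
  'd': [0/1 + 1/1*2/5, 0/1 + 1/1*1/1) = [2/5, 1/1) <- contains code 121/250
  emit 'd', narrow to [2/5, 1/1)
Step 2: interval [2/5, 1/1), width = 1/1 - 2/5 = 3/5
  'b': [2/5 + 3/5*0/1, 2/5 + 3/5*1/5) = [2/5, 13/25) <- contains code 121/250
  'a': [2/5 + 3/5*1/5, 2/5 + 3/5*2/5) = [13/25, 16/25)
  'd': [2/5 + 3/5*2/5, 2/5 + 3/5*1/1) = [16/25, 1/1)
  emit 'b', narrow to [2/5, 13/25)
Step 3: interval [2/5, 13/25), width = 13/25 - 2/5 = 3/25
  'b': [2/5 + 3/25*0/1, 2/5 + 3/25*1/5) = [2/5, 53/125)
  'a': [2/5 + 3/25*1/5, 2/5 + 3/25*2/5) = [53/125, 56/125)
  'd': [2/5 + 3/25*2/5, 2/5 + 3/25*1/1) = [56/125, 13/25) <- contains code 121/250
  emit 'd', narrow to [56/125, 13/25)

Answer: symbol=d low=2/5 high=1/1
symbol=b low=2/5 high=13/25
symbol=d low=56/125 high=13/25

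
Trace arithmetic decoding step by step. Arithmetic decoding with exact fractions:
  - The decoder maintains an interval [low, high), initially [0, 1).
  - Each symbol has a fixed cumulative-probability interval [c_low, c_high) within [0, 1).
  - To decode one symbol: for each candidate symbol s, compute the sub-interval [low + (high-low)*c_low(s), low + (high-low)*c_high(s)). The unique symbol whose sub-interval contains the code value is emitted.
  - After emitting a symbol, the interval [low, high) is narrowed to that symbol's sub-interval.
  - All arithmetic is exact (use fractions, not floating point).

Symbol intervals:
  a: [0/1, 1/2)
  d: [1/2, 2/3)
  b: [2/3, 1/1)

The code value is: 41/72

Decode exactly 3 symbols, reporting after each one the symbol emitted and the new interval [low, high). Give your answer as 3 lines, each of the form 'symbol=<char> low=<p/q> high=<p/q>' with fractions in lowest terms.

Answer: symbol=d low=1/2 high=2/3
symbol=a low=1/2 high=7/12
symbol=b low=5/9 high=7/12

Derivation:
Step 1: interval [0/1, 1/1), width = 1/1 - 0/1 = 1/1
  'a': [0/1 + 1/1*0/1, 0/1 + 1/1*1/2) = [0/1, 1/2)
  'd': [0/1 + 1/1*1/2, 0/1 + 1/1*2/3) = [1/2, 2/3) <- contains code 41/72
  'b': [0/1 + 1/1*2/3, 0/1 + 1/1*1/1) = [2/3, 1/1)
  emit 'd', narrow to [1/2, 2/3)
Step 2: interval [1/2, 2/3), width = 2/3 - 1/2 = 1/6
  'a': [1/2 + 1/6*0/1, 1/2 + 1/6*1/2) = [1/2, 7/12) <- contains code 41/72
  'd': [1/2 + 1/6*1/2, 1/2 + 1/6*2/3) = [7/12, 11/18)
  'b': [1/2 + 1/6*2/3, 1/2 + 1/6*1/1) = [11/18, 2/3)
  emit 'a', narrow to [1/2, 7/12)
Step 3: interval [1/2, 7/12), width = 7/12 - 1/2 = 1/12
  'a': [1/2 + 1/12*0/1, 1/2 + 1/12*1/2) = [1/2, 13/24)
  'd': [1/2 + 1/12*1/2, 1/2 + 1/12*2/3) = [13/24, 5/9)
  'b': [1/2 + 1/12*2/3, 1/2 + 1/12*1/1) = [5/9, 7/12) <- contains code 41/72
  emit 'b', narrow to [5/9, 7/12)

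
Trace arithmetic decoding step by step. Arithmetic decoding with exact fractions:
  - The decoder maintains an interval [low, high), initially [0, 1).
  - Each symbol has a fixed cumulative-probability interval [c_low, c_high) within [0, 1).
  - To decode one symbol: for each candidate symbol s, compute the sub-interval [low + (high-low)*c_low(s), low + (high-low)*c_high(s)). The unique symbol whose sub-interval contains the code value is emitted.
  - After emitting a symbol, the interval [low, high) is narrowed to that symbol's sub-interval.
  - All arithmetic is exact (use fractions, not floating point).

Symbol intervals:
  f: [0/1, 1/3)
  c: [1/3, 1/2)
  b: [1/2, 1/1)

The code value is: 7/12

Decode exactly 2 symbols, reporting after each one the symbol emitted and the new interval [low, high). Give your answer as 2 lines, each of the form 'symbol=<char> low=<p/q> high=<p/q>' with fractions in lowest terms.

Step 1: interval [0/1, 1/1), width = 1/1 - 0/1 = 1/1
  'f': [0/1 + 1/1*0/1, 0/1 + 1/1*1/3) = [0/1, 1/3)
  'c': [0/1 + 1/1*1/3, 0/1 + 1/1*1/2) = [1/3, 1/2)
  'b': [0/1 + 1/1*1/2, 0/1 + 1/1*1/1) = [1/2, 1/1) <- contains code 7/12
  emit 'b', narrow to [1/2, 1/1)
Step 2: interval [1/2, 1/1), width = 1/1 - 1/2 = 1/2
  'f': [1/2 + 1/2*0/1, 1/2 + 1/2*1/3) = [1/2, 2/3) <- contains code 7/12
  'c': [1/2 + 1/2*1/3, 1/2 + 1/2*1/2) = [2/3, 3/4)
  'b': [1/2 + 1/2*1/2, 1/2 + 1/2*1/1) = [3/4, 1/1)
  emit 'f', narrow to [1/2, 2/3)

Answer: symbol=b low=1/2 high=1/1
symbol=f low=1/2 high=2/3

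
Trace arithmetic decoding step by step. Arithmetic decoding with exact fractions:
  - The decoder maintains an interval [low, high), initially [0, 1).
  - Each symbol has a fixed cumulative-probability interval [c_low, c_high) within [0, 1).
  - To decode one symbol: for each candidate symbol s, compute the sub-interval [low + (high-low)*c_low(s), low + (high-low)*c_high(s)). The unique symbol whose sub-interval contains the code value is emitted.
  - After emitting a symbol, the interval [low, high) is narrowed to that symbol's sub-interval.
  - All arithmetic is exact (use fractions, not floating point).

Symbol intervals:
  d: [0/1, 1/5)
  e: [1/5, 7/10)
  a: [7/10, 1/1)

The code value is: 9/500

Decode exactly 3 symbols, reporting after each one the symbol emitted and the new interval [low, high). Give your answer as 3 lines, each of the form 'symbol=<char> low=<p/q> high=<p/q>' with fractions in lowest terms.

Step 1: interval [0/1, 1/1), width = 1/1 - 0/1 = 1/1
  'd': [0/1 + 1/1*0/1, 0/1 + 1/1*1/5) = [0/1, 1/5) <- contains code 9/500
  'e': [0/1 + 1/1*1/5, 0/1 + 1/1*7/10) = [1/5, 7/10)
  'a': [0/1 + 1/1*7/10, 0/1 + 1/1*1/1) = [7/10, 1/1)
  emit 'd', narrow to [0/1, 1/5)
Step 2: interval [0/1, 1/5), width = 1/5 - 0/1 = 1/5
  'd': [0/1 + 1/5*0/1, 0/1 + 1/5*1/5) = [0/1, 1/25) <- contains code 9/500
  'e': [0/1 + 1/5*1/5, 0/1 + 1/5*7/10) = [1/25, 7/50)
  'a': [0/1 + 1/5*7/10, 0/1 + 1/5*1/1) = [7/50, 1/5)
  emit 'd', narrow to [0/1, 1/25)
Step 3: interval [0/1, 1/25), width = 1/25 - 0/1 = 1/25
  'd': [0/1 + 1/25*0/1, 0/1 + 1/25*1/5) = [0/1, 1/125)
  'e': [0/1 + 1/25*1/5, 0/1 + 1/25*7/10) = [1/125, 7/250) <- contains code 9/500
  'a': [0/1 + 1/25*7/10, 0/1 + 1/25*1/1) = [7/250, 1/25)
  emit 'e', narrow to [1/125, 7/250)

Answer: symbol=d low=0/1 high=1/5
symbol=d low=0/1 high=1/25
symbol=e low=1/125 high=7/250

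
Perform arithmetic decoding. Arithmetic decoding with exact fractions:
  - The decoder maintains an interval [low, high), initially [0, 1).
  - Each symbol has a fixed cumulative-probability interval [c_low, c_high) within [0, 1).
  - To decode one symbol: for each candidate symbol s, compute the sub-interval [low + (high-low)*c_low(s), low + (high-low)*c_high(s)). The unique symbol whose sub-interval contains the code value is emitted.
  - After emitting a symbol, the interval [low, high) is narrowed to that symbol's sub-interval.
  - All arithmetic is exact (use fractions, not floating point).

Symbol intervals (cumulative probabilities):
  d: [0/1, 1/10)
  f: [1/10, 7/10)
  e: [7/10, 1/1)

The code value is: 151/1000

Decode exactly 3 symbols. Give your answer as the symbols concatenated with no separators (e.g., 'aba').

Answer: fde

Derivation:
Step 1: interval [0/1, 1/1), width = 1/1 - 0/1 = 1/1
  'd': [0/1 + 1/1*0/1, 0/1 + 1/1*1/10) = [0/1, 1/10)
  'f': [0/1 + 1/1*1/10, 0/1 + 1/1*7/10) = [1/10, 7/10) <- contains code 151/1000
  'e': [0/1 + 1/1*7/10, 0/1 + 1/1*1/1) = [7/10, 1/1)
  emit 'f', narrow to [1/10, 7/10)
Step 2: interval [1/10, 7/10), width = 7/10 - 1/10 = 3/5
  'd': [1/10 + 3/5*0/1, 1/10 + 3/5*1/10) = [1/10, 4/25) <- contains code 151/1000
  'f': [1/10 + 3/5*1/10, 1/10 + 3/5*7/10) = [4/25, 13/25)
  'e': [1/10 + 3/5*7/10, 1/10 + 3/5*1/1) = [13/25, 7/10)
  emit 'd', narrow to [1/10, 4/25)
Step 3: interval [1/10, 4/25), width = 4/25 - 1/10 = 3/50
  'd': [1/10 + 3/50*0/1, 1/10 + 3/50*1/10) = [1/10, 53/500)
  'f': [1/10 + 3/50*1/10, 1/10 + 3/50*7/10) = [53/500, 71/500)
  'e': [1/10 + 3/50*7/10, 1/10 + 3/50*1/1) = [71/500, 4/25) <- contains code 151/1000
  emit 'e', narrow to [71/500, 4/25)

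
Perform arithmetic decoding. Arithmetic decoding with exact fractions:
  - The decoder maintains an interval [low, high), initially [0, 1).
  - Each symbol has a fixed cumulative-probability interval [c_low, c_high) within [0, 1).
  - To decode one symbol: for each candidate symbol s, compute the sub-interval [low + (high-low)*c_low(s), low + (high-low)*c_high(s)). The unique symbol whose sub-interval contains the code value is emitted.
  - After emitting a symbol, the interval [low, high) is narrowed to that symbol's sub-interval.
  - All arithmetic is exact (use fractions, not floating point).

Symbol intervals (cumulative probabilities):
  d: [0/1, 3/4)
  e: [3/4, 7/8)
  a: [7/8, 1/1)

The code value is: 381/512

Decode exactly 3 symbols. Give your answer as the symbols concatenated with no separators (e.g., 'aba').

Answer: daa

Derivation:
Step 1: interval [0/1, 1/1), width = 1/1 - 0/1 = 1/1
  'd': [0/1 + 1/1*0/1, 0/1 + 1/1*3/4) = [0/1, 3/4) <- contains code 381/512
  'e': [0/1 + 1/1*3/4, 0/1 + 1/1*7/8) = [3/4, 7/8)
  'a': [0/1 + 1/1*7/8, 0/1 + 1/1*1/1) = [7/8, 1/1)
  emit 'd', narrow to [0/1, 3/4)
Step 2: interval [0/1, 3/4), width = 3/4 - 0/1 = 3/4
  'd': [0/1 + 3/4*0/1, 0/1 + 3/4*3/4) = [0/1, 9/16)
  'e': [0/1 + 3/4*3/4, 0/1 + 3/4*7/8) = [9/16, 21/32)
  'a': [0/1 + 3/4*7/8, 0/1 + 3/4*1/1) = [21/32, 3/4) <- contains code 381/512
  emit 'a', narrow to [21/32, 3/4)
Step 3: interval [21/32, 3/4), width = 3/4 - 21/32 = 3/32
  'd': [21/32 + 3/32*0/1, 21/32 + 3/32*3/4) = [21/32, 93/128)
  'e': [21/32 + 3/32*3/4, 21/32 + 3/32*7/8) = [93/128, 189/256)
  'a': [21/32 + 3/32*7/8, 21/32 + 3/32*1/1) = [189/256, 3/4) <- contains code 381/512
  emit 'a', narrow to [189/256, 3/4)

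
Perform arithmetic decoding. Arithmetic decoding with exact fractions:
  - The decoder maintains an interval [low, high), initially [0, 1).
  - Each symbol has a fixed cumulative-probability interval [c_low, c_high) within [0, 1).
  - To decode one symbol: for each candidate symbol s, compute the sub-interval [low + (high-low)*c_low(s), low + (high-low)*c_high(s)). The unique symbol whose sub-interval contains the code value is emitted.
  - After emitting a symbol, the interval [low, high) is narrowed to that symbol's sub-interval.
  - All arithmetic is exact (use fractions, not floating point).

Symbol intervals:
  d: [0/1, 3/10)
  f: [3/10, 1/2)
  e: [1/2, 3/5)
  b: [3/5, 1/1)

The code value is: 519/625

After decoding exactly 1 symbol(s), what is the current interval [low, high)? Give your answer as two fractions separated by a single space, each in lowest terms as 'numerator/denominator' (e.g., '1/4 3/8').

Answer: 3/5 1/1

Derivation:
Step 1: interval [0/1, 1/1), width = 1/1 - 0/1 = 1/1
  'd': [0/1 + 1/1*0/1, 0/1 + 1/1*3/10) = [0/1, 3/10)
  'f': [0/1 + 1/1*3/10, 0/1 + 1/1*1/2) = [3/10, 1/2)
  'e': [0/1 + 1/1*1/2, 0/1 + 1/1*3/5) = [1/2, 3/5)
  'b': [0/1 + 1/1*3/5, 0/1 + 1/1*1/1) = [3/5, 1/1) <- contains code 519/625
  emit 'b', narrow to [3/5, 1/1)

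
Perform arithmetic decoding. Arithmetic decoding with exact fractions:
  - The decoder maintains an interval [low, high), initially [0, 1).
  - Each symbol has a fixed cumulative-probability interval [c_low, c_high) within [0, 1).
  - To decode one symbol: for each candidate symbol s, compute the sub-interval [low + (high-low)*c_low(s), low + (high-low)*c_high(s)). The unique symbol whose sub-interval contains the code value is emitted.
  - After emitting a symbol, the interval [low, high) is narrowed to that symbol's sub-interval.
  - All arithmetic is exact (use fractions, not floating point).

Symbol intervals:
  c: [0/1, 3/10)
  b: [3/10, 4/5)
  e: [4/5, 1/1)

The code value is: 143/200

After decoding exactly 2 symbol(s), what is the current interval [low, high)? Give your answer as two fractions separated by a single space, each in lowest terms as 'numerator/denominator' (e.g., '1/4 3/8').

Answer: 7/10 4/5

Derivation:
Step 1: interval [0/1, 1/1), width = 1/1 - 0/1 = 1/1
  'c': [0/1 + 1/1*0/1, 0/1 + 1/1*3/10) = [0/1, 3/10)
  'b': [0/1 + 1/1*3/10, 0/1 + 1/1*4/5) = [3/10, 4/5) <- contains code 143/200
  'e': [0/1 + 1/1*4/5, 0/1 + 1/1*1/1) = [4/5, 1/1)
  emit 'b', narrow to [3/10, 4/5)
Step 2: interval [3/10, 4/5), width = 4/5 - 3/10 = 1/2
  'c': [3/10 + 1/2*0/1, 3/10 + 1/2*3/10) = [3/10, 9/20)
  'b': [3/10 + 1/2*3/10, 3/10 + 1/2*4/5) = [9/20, 7/10)
  'e': [3/10 + 1/2*4/5, 3/10 + 1/2*1/1) = [7/10, 4/5) <- contains code 143/200
  emit 'e', narrow to [7/10, 4/5)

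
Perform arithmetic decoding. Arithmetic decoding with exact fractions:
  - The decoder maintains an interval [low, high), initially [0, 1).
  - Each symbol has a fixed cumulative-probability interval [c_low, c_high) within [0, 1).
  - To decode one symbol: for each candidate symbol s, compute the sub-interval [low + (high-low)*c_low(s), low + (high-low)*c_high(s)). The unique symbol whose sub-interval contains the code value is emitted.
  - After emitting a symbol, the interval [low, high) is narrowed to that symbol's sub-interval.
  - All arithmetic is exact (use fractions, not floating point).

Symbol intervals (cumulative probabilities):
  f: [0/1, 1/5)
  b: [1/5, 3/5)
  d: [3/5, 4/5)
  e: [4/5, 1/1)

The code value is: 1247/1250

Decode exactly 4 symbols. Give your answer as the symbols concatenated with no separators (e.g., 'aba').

Answer: eeed

Derivation:
Step 1: interval [0/1, 1/1), width = 1/1 - 0/1 = 1/1
  'f': [0/1 + 1/1*0/1, 0/1 + 1/1*1/5) = [0/1, 1/5)
  'b': [0/1 + 1/1*1/5, 0/1 + 1/1*3/5) = [1/5, 3/5)
  'd': [0/1 + 1/1*3/5, 0/1 + 1/1*4/5) = [3/5, 4/5)
  'e': [0/1 + 1/1*4/5, 0/1 + 1/1*1/1) = [4/5, 1/1) <- contains code 1247/1250
  emit 'e', narrow to [4/5, 1/1)
Step 2: interval [4/5, 1/1), width = 1/1 - 4/5 = 1/5
  'f': [4/5 + 1/5*0/1, 4/5 + 1/5*1/5) = [4/5, 21/25)
  'b': [4/5 + 1/5*1/5, 4/5 + 1/5*3/5) = [21/25, 23/25)
  'd': [4/5 + 1/5*3/5, 4/5 + 1/5*4/5) = [23/25, 24/25)
  'e': [4/5 + 1/5*4/5, 4/5 + 1/5*1/1) = [24/25, 1/1) <- contains code 1247/1250
  emit 'e', narrow to [24/25, 1/1)
Step 3: interval [24/25, 1/1), width = 1/1 - 24/25 = 1/25
  'f': [24/25 + 1/25*0/1, 24/25 + 1/25*1/5) = [24/25, 121/125)
  'b': [24/25 + 1/25*1/5, 24/25 + 1/25*3/5) = [121/125, 123/125)
  'd': [24/25 + 1/25*3/5, 24/25 + 1/25*4/5) = [123/125, 124/125)
  'e': [24/25 + 1/25*4/5, 24/25 + 1/25*1/1) = [124/125, 1/1) <- contains code 1247/1250
  emit 'e', narrow to [124/125, 1/1)
Step 4: interval [124/125, 1/1), width = 1/1 - 124/125 = 1/125
  'f': [124/125 + 1/125*0/1, 124/125 + 1/125*1/5) = [124/125, 621/625)
  'b': [124/125 + 1/125*1/5, 124/125 + 1/125*3/5) = [621/625, 623/625)
  'd': [124/125 + 1/125*3/5, 124/125 + 1/125*4/5) = [623/625, 624/625) <- contains code 1247/1250
  'e': [124/125 + 1/125*4/5, 124/125 + 1/125*1/1) = [624/625, 1/1)
  emit 'd', narrow to [623/625, 624/625)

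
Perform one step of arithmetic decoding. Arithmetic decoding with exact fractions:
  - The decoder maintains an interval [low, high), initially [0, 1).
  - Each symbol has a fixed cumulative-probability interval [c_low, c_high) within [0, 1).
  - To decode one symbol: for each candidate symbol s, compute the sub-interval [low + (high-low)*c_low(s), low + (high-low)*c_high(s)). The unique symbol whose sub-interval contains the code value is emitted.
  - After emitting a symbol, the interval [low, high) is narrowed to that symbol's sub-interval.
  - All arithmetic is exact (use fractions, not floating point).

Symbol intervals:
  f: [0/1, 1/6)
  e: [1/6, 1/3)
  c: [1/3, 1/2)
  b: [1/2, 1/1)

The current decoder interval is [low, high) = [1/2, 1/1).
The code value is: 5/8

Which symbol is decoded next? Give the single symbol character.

Answer: e

Derivation:
Interval width = high − low = 1/1 − 1/2 = 1/2
Scaled code = (code − low) / width = (5/8 − 1/2) / 1/2 = 1/4
  f: [0/1, 1/6) 
  e: [1/6, 1/3) ← scaled code falls here ✓
  c: [1/3, 1/2) 
  b: [1/2, 1/1) 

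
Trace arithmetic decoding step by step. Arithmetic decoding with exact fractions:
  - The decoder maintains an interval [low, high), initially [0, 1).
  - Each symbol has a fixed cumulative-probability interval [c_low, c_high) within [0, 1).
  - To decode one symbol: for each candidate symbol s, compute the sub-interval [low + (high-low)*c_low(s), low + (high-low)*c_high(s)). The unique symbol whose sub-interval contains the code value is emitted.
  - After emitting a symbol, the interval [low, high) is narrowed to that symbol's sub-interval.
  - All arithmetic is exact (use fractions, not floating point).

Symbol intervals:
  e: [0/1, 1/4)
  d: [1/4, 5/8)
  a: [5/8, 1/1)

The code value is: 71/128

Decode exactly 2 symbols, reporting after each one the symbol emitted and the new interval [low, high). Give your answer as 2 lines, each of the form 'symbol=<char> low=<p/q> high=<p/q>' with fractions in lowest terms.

Step 1: interval [0/1, 1/1), width = 1/1 - 0/1 = 1/1
  'e': [0/1 + 1/1*0/1, 0/1 + 1/1*1/4) = [0/1, 1/4)
  'd': [0/1 + 1/1*1/4, 0/1 + 1/1*5/8) = [1/4, 5/8) <- contains code 71/128
  'a': [0/1 + 1/1*5/8, 0/1 + 1/1*1/1) = [5/8, 1/1)
  emit 'd', narrow to [1/4, 5/8)
Step 2: interval [1/4, 5/8), width = 5/8 - 1/4 = 3/8
  'e': [1/4 + 3/8*0/1, 1/4 + 3/8*1/4) = [1/4, 11/32)
  'd': [1/4 + 3/8*1/4, 1/4 + 3/8*5/8) = [11/32, 31/64)
  'a': [1/4 + 3/8*5/8, 1/4 + 3/8*1/1) = [31/64, 5/8) <- contains code 71/128
  emit 'a', narrow to [31/64, 5/8)

Answer: symbol=d low=1/4 high=5/8
symbol=a low=31/64 high=5/8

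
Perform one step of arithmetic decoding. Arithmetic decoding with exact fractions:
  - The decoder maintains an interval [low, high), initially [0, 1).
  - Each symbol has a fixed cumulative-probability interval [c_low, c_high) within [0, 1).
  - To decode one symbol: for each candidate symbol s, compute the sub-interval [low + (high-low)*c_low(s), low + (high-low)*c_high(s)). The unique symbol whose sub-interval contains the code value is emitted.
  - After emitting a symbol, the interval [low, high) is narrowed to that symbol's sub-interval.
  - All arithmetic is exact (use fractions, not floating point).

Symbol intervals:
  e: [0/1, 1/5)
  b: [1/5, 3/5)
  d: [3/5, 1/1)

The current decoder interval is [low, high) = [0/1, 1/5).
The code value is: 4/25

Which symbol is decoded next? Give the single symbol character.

Interval width = high − low = 1/5 − 0/1 = 1/5
Scaled code = (code − low) / width = (4/25 − 0/1) / 1/5 = 4/5
  e: [0/1, 1/5) 
  b: [1/5, 3/5) 
  d: [3/5, 1/1) ← scaled code falls here ✓

Answer: d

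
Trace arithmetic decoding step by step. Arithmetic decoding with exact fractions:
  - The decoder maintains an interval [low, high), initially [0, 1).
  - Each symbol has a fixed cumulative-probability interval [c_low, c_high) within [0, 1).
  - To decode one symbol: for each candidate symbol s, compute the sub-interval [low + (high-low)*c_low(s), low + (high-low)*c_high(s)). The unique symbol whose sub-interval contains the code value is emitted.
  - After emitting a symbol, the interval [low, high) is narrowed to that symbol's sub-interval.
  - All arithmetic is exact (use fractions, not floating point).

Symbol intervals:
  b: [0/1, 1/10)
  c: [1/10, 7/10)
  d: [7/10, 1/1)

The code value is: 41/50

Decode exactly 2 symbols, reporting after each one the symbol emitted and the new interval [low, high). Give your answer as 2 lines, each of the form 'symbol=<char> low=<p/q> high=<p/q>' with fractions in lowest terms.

Answer: symbol=d low=7/10 high=1/1
symbol=c low=73/100 high=91/100

Derivation:
Step 1: interval [0/1, 1/1), width = 1/1 - 0/1 = 1/1
  'b': [0/1 + 1/1*0/1, 0/1 + 1/1*1/10) = [0/1, 1/10)
  'c': [0/1 + 1/1*1/10, 0/1 + 1/1*7/10) = [1/10, 7/10)
  'd': [0/1 + 1/1*7/10, 0/1 + 1/1*1/1) = [7/10, 1/1) <- contains code 41/50
  emit 'd', narrow to [7/10, 1/1)
Step 2: interval [7/10, 1/1), width = 1/1 - 7/10 = 3/10
  'b': [7/10 + 3/10*0/1, 7/10 + 3/10*1/10) = [7/10, 73/100)
  'c': [7/10 + 3/10*1/10, 7/10 + 3/10*7/10) = [73/100, 91/100) <- contains code 41/50
  'd': [7/10 + 3/10*7/10, 7/10 + 3/10*1/1) = [91/100, 1/1)
  emit 'c', narrow to [73/100, 91/100)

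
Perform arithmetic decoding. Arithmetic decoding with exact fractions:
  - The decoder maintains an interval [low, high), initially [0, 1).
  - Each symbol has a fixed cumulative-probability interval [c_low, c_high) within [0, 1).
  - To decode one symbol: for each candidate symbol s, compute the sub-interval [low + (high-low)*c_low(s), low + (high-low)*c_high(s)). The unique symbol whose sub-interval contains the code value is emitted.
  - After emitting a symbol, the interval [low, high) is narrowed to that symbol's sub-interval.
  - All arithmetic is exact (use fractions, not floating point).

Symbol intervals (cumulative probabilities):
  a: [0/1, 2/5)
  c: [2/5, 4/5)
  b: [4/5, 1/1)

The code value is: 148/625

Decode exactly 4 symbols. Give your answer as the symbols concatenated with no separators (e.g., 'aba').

Step 1: interval [0/1, 1/1), width = 1/1 - 0/1 = 1/1
  'a': [0/1 + 1/1*0/1, 0/1 + 1/1*2/5) = [0/1, 2/5) <- contains code 148/625
  'c': [0/1 + 1/1*2/5, 0/1 + 1/1*4/5) = [2/5, 4/5)
  'b': [0/1 + 1/1*4/5, 0/1 + 1/1*1/1) = [4/5, 1/1)
  emit 'a', narrow to [0/1, 2/5)
Step 2: interval [0/1, 2/5), width = 2/5 - 0/1 = 2/5
  'a': [0/1 + 2/5*0/1, 0/1 + 2/5*2/5) = [0/1, 4/25)
  'c': [0/1 + 2/5*2/5, 0/1 + 2/5*4/5) = [4/25, 8/25) <- contains code 148/625
  'b': [0/1 + 2/5*4/5, 0/1 + 2/5*1/1) = [8/25, 2/5)
  emit 'c', narrow to [4/25, 8/25)
Step 3: interval [4/25, 8/25), width = 8/25 - 4/25 = 4/25
  'a': [4/25 + 4/25*0/1, 4/25 + 4/25*2/5) = [4/25, 28/125)
  'c': [4/25 + 4/25*2/5, 4/25 + 4/25*4/5) = [28/125, 36/125) <- contains code 148/625
  'b': [4/25 + 4/25*4/5, 4/25 + 4/25*1/1) = [36/125, 8/25)
  emit 'c', narrow to [28/125, 36/125)
Step 4: interval [28/125, 36/125), width = 36/125 - 28/125 = 8/125
  'a': [28/125 + 8/125*0/1, 28/125 + 8/125*2/5) = [28/125, 156/625) <- contains code 148/625
  'c': [28/125 + 8/125*2/5, 28/125 + 8/125*4/5) = [156/625, 172/625)
  'b': [28/125 + 8/125*4/5, 28/125 + 8/125*1/1) = [172/625, 36/125)
  emit 'a', narrow to [28/125, 156/625)

Answer: acca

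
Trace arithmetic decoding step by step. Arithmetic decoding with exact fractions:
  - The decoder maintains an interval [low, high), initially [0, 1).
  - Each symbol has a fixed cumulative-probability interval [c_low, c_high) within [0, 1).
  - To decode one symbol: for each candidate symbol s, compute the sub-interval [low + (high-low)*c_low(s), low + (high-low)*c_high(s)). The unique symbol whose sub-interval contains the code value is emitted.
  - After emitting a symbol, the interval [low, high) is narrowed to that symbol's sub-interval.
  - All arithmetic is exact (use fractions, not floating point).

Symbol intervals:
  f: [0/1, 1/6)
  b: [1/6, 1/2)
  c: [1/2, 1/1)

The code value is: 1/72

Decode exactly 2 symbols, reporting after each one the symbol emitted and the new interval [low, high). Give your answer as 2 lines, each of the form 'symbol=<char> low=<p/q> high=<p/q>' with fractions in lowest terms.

Answer: symbol=f low=0/1 high=1/6
symbol=f low=0/1 high=1/36

Derivation:
Step 1: interval [0/1, 1/1), width = 1/1 - 0/1 = 1/1
  'f': [0/1 + 1/1*0/1, 0/1 + 1/1*1/6) = [0/1, 1/6) <- contains code 1/72
  'b': [0/1 + 1/1*1/6, 0/1 + 1/1*1/2) = [1/6, 1/2)
  'c': [0/1 + 1/1*1/2, 0/1 + 1/1*1/1) = [1/2, 1/1)
  emit 'f', narrow to [0/1, 1/6)
Step 2: interval [0/1, 1/6), width = 1/6 - 0/1 = 1/6
  'f': [0/1 + 1/6*0/1, 0/1 + 1/6*1/6) = [0/1, 1/36) <- contains code 1/72
  'b': [0/1 + 1/6*1/6, 0/1 + 1/6*1/2) = [1/36, 1/12)
  'c': [0/1 + 1/6*1/2, 0/1 + 1/6*1/1) = [1/12, 1/6)
  emit 'f', narrow to [0/1, 1/36)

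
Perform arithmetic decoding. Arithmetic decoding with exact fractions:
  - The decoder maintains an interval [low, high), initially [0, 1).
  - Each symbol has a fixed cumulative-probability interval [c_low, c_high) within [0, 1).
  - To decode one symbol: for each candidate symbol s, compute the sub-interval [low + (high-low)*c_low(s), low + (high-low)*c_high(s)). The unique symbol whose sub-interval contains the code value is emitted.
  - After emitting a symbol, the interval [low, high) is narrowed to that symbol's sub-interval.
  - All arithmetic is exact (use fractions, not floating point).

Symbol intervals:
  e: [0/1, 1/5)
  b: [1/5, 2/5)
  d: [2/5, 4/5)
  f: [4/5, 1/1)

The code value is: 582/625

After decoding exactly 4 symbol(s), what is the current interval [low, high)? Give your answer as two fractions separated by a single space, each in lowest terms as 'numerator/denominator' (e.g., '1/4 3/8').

Step 1: interval [0/1, 1/1), width = 1/1 - 0/1 = 1/1
  'e': [0/1 + 1/1*0/1, 0/1 + 1/1*1/5) = [0/1, 1/5)
  'b': [0/1 + 1/1*1/5, 0/1 + 1/1*2/5) = [1/5, 2/5)
  'd': [0/1 + 1/1*2/5, 0/1 + 1/1*4/5) = [2/5, 4/5)
  'f': [0/1 + 1/1*4/5, 0/1 + 1/1*1/1) = [4/5, 1/1) <- contains code 582/625
  emit 'f', narrow to [4/5, 1/1)
Step 2: interval [4/5, 1/1), width = 1/1 - 4/5 = 1/5
  'e': [4/5 + 1/5*0/1, 4/5 + 1/5*1/5) = [4/5, 21/25)
  'b': [4/5 + 1/5*1/5, 4/5 + 1/5*2/5) = [21/25, 22/25)
  'd': [4/5 + 1/5*2/5, 4/5 + 1/5*4/5) = [22/25, 24/25) <- contains code 582/625
  'f': [4/5 + 1/5*4/5, 4/5 + 1/5*1/1) = [24/25, 1/1)
  emit 'd', narrow to [22/25, 24/25)
Step 3: interval [22/25, 24/25), width = 24/25 - 22/25 = 2/25
  'e': [22/25 + 2/25*0/1, 22/25 + 2/25*1/5) = [22/25, 112/125)
  'b': [22/25 + 2/25*1/5, 22/25 + 2/25*2/5) = [112/125, 114/125)
  'd': [22/25 + 2/25*2/5, 22/25 + 2/25*4/5) = [114/125, 118/125) <- contains code 582/625
  'f': [22/25 + 2/25*4/5, 22/25 + 2/25*1/1) = [118/125, 24/25)
  emit 'd', narrow to [114/125, 118/125)
Step 4: interval [114/125, 118/125), width = 118/125 - 114/125 = 4/125
  'e': [114/125 + 4/125*0/1, 114/125 + 4/125*1/5) = [114/125, 574/625)
  'b': [114/125 + 4/125*1/5, 114/125 + 4/125*2/5) = [574/625, 578/625)
  'd': [114/125 + 4/125*2/5, 114/125 + 4/125*4/5) = [578/625, 586/625) <- contains code 582/625
  'f': [114/125 + 4/125*4/5, 114/125 + 4/125*1/1) = [586/625, 118/125)
  emit 'd', narrow to [578/625, 586/625)

Answer: 578/625 586/625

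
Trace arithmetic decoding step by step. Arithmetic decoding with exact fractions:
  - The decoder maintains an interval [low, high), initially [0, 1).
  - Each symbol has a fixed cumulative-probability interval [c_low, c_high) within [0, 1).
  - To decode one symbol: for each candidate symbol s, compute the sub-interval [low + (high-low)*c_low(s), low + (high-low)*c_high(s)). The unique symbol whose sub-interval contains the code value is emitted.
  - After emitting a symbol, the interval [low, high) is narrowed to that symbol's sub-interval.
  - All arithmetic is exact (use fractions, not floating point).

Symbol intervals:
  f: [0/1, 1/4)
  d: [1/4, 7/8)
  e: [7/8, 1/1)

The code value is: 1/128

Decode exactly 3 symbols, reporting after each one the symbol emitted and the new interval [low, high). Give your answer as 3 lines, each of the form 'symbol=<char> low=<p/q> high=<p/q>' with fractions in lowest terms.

Step 1: interval [0/1, 1/1), width = 1/1 - 0/1 = 1/1
  'f': [0/1 + 1/1*0/1, 0/1 + 1/1*1/4) = [0/1, 1/4) <- contains code 1/128
  'd': [0/1 + 1/1*1/4, 0/1 + 1/1*7/8) = [1/4, 7/8)
  'e': [0/1 + 1/1*7/8, 0/1 + 1/1*1/1) = [7/8, 1/1)
  emit 'f', narrow to [0/1, 1/4)
Step 2: interval [0/1, 1/4), width = 1/4 - 0/1 = 1/4
  'f': [0/1 + 1/4*0/1, 0/1 + 1/4*1/4) = [0/1, 1/16) <- contains code 1/128
  'd': [0/1 + 1/4*1/4, 0/1 + 1/4*7/8) = [1/16, 7/32)
  'e': [0/1 + 1/4*7/8, 0/1 + 1/4*1/1) = [7/32, 1/4)
  emit 'f', narrow to [0/1, 1/16)
Step 3: interval [0/1, 1/16), width = 1/16 - 0/1 = 1/16
  'f': [0/1 + 1/16*0/1, 0/1 + 1/16*1/4) = [0/1, 1/64) <- contains code 1/128
  'd': [0/1 + 1/16*1/4, 0/1 + 1/16*7/8) = [1/64, 7/128)
  'e': [0/1 + 1/16*7/8, 0/1 + 1/16*1/1) = [7/128, 1/16)
  emit 'f', narrow to [0/1, 1/64)

Answer: symbol=f low=0/1 high=1/4
symbol=f low=0/1 high=1/16
symbol=f low=0/1 high=1/64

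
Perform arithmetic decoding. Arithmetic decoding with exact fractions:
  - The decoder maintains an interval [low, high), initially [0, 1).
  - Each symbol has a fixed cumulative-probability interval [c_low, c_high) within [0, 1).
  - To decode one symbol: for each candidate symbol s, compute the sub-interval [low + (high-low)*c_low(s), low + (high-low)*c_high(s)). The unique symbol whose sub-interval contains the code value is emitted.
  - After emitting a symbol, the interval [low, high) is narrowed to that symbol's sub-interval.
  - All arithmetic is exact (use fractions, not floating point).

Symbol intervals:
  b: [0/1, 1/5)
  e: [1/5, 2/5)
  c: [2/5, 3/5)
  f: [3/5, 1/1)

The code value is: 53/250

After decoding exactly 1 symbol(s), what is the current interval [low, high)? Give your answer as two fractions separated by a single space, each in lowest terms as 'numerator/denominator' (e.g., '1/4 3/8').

Answer: 1/5 2/5

Derivation:
Step 1: interval [0/1, 1/1), width = 1/1 - 0/1 = 1/1
  'b': [0/1 + 1/1*0/1, 0/1 + 1/1*1/5) = [0/1, 1/5)
  'e': [0/1 + 1/1*1/5, 0/1 + 1/1*2/5) = [1/5, 2/5) <- contains code 53/250
  'c': [0/1 + 1/1*2/5, 0/1 + 1/1*3/5) = [2/5, 3/5)
  'f': [0/1 + 1/1*3/5, 0/1 + 1/1*1/1) = [3/5, 1/1)
  emit 'e', narrow to [1/5, 2/5)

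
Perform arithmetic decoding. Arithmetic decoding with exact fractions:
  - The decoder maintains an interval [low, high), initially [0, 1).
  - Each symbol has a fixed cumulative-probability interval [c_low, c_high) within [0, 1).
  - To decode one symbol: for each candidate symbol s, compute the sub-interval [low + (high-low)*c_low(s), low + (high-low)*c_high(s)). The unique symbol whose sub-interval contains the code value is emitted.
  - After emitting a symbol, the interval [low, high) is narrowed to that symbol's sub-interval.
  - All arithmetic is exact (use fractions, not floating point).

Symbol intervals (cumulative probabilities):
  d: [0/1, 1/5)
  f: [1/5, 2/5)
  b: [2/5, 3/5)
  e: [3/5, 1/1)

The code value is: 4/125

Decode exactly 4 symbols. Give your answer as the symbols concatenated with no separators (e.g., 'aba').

Answer: ddeb

Derivation:
Step 1: interval [0/1, 1/1), width = 1/1 - 0/1 = 1/1
  'd': [0/1 + 1/1*0/1, 0/1 + 1/1*1/5) = [0/1, 1/5) <- contains code 4/125
  'f': [0/1 + 1/1*1/5, 0/1 + 1/1*2/5) = [1/5, 2/5)
  'b': [0/1 + 1/1*2/5, 0/1 + 1/1*3/5) = [2/5, 3/5)
  'e': [0/1 + 1/1*3/5, 0/1 + 1/1*1/1) = [3/5, 1/1)
  emit 'd', narrow to [0/1, 1/5)
Step 2: interval [0/1, 1/5), width = 1/5 - 0/1 = 1/5
  'd': [0/1 + 1/5*0/1, 0/1 + 1/5*1/5) = [0/1, 1/25) <- contains code 4/125
  'f': [0/1 + 1/5*1/5, 0/1 + 1/5*2/5) = [1/25, 2/25)
  'b': [0/1 + 1/5*2/5, 0/1 + 1/5*3/5) = [2/25, 3/25)
  'e': [0/1 + 1/5*3/5, 0/1 + 1/5*1/1) = [3/25, 1/5)
  emit 'd', narrow to [0/1, 1/25)
Step 3: interval [0/1, 1/25), width = 1/25 - 0/1 = 1/25
  'd': [0/1 + 1/25*0/1, 0/1 + 1/25*1/5) = [0/1, 1/125)
  'f': [0/1 + 1/25*1/5, 0/1 + 1/25*2/5) = [1/125, 2/125)
  'b': [0/1 + 1/25*2/5, 0/1 + 1/25*3/5) = [2/125, 3/125)
  'e': [0/1 + 1/25*3/5, 0/1 + 1/25*1/1) = [3/125, 1/25) <- contains code 4/125
  emit 'e', narrow to [3/125, 1/25)
Step 4: interval [3/125, 1/25), width = 1/25 - 3/125 = 2/125
  'd': [3/125 + 2/125*0/1, 3/125 + 2/125*1/5) = [3/125, 17/625)
  'f': [3/125 + 2/125*1/5, 3/125 + 2/125*2/5) = [17/625, 19/625)
  'b': [3/125 + 2/125*2/5, 3/125 + 2/125*3/5) = [19/625, 21/625) <- contains code 4/125
  'e': [3/125 + 2/125*3/5, 3/125 + 2/125*1/1) = [21/625, 1/25)
  emit 'b', narrow to [19/625, 21/625)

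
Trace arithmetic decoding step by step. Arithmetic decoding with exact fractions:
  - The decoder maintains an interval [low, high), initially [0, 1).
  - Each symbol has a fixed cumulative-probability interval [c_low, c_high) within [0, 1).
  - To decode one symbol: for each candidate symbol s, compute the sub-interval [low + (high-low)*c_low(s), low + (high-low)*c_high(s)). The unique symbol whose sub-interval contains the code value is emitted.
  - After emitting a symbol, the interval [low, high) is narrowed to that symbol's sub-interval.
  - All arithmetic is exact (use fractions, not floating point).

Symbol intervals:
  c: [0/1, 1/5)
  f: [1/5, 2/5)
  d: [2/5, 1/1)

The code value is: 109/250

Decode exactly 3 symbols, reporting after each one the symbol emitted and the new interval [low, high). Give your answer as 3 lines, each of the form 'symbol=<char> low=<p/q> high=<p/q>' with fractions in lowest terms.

Step 1: interval [0/1, 1/1), width = 1/1 - 0/1 = 1/1
  'c': [0/1 + 1/1*0/1, 0/1 + 1/1*1/5) = [0/1, 1/5)
  'f': [0/1 + 1/1*1/5, 0/1 + 1/1*2/5) = [1/5, 2/5)
  'd': [0/1 + 1/1*2/5, 0/1 + 1/1*1/1) = [2/5, 1/1) <- contains code 109/250
  emit 'd', narrow to [2/5, 1/1)
Step 2: interval [2/5, 1/1), width = 1/1 - 2/5 = 3/5
  'c': [2/5 + 3/5*0/1, 2/5 + 3/5*1/5) = [2/5, 13/25) <- contains code 109/250
  'f': [2/5 + 3/5*1/5, 2/5 + 3/5*2/5) = [13/25, 16/25)
  'd': [2/5 + 3/5*2/5, 2/5 + 3/5*1/1) = [16/25, 1/1)
  emit 'c', narrow to [2/5, 13/25)
Step 3: interval [2/5, 13/25), width = 13/25 - 2/5 = 3/25
  'c': [2/5 + 3/25*0/1, 2/5 + 3/25*1/5) = [2/5, 53/125)
  'f': [2/5 + 3/25*1/5, 2/5 + 3/25*2/5) = [53/125, 56/125) <- contains code 109/250
  'd': [2/5 + 3/25*2/5, 2/5 + 3/25*1/1) = [56/125, 13/25)
  emit 'f', narrow to [53/125, 56/125)

Answer: symbol=d low=2/5 high=1/1
symbol=c low=2/5 high=13/25
symbol=f low=53/125 high=56/125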